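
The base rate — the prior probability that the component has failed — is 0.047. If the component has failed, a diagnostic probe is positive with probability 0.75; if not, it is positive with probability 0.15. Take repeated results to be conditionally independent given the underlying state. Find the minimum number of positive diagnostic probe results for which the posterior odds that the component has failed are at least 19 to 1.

4

Prior odds: 0.047 ÷ 0.953 = 47/953.
Likelihood ratio of a positive = 0.75/0.15 = 5.
Target odds = 19.
Need (47/953) × 5ⁿ ≥ 19, i.e. 5ⁿ ≥ 18107/47.
5³ = 125 falls short of 18107/47 but 5⁴ = 625 reaches it, so n = 4.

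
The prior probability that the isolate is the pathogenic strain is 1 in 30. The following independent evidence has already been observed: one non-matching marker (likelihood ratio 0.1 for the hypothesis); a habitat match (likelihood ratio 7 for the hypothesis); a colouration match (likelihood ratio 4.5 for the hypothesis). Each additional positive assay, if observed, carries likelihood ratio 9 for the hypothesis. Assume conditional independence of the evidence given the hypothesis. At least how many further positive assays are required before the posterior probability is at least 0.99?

Prior odds = (1/30)/(29/30) = 1/29.
Combined Bayes factor of the evidence already in hand = 0.1 × 7 × 4.5 = 3.15.
Odds after that evidence = (1/29) × 3.15 = 63/580.
Target odds = 0.99/0.01 = 99.
Need 9ⁿ ≥ 99 ÷ (63/580) = 6380/7.
9³ = 729 falls short of 6380/7 but 9⁴ = 6561 reaches it, so n = 4.

4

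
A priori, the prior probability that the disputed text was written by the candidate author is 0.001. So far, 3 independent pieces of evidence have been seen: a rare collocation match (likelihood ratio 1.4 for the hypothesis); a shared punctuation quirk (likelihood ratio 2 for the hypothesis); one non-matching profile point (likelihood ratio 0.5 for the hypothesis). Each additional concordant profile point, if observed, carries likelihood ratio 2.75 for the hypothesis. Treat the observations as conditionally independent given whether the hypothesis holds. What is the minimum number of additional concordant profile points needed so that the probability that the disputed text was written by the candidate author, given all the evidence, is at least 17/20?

Prior odds = 0.001/0.999 = 1/999.
Combined Bayes factor of the evidence already in hand = 1.4 × 2 × 0.5 = 1.4.
Odds after that evidence = (1/999) × 1.4 = 7/4995.
Target odds = 0.85/0.15 = 17/3.
Need 2.75ⁿ ≥ 17/3 ÷ (7/4995) = 28305/7.
2.75⁸ = 214358881/65536 falls short of 28305/7 but 2.75⁹ ≈8994.86 reaches it, so n = 9.

9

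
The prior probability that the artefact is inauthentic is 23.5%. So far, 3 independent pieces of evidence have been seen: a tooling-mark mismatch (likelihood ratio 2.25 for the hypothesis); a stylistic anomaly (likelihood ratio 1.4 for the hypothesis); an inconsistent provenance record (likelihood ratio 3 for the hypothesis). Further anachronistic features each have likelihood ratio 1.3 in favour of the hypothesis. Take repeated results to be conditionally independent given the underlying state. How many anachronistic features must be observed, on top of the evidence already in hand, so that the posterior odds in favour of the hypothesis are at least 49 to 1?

Prior odds = 0.235/0.765 = 47/153.
Combined Bayes factor of the evidence already in hand = 2.25 × 1.4 × 3 = 9.45.
Odds after that evidence = (47/153) × 9.45 = 987/340.
Target odds = 49.
Need 1.3ⁿ ≥ 49 ÷ (987/340) = 2380/141.
1.3¹⁰ ≈13.7858 falls short of 2380/141 but 1.3¹¹ ≈17.9216 reaches it, so n = 11.

11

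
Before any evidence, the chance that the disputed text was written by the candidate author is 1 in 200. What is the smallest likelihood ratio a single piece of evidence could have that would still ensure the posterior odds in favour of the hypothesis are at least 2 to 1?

398

Prior odds = 0.005/0.995 = 1/199.
Target odds = 2.
Required Bayes factor = 2 ÷ (1/199) = 398.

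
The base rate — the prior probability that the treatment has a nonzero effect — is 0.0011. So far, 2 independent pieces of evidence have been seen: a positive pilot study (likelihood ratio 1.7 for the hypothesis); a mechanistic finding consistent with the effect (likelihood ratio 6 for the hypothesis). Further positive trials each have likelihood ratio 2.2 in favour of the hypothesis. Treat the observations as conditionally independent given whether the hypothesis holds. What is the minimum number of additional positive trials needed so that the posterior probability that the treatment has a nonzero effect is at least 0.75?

Prior odds = 0.0011/0.9989 = 11/9989.
Combined Bayes factor of the evidence already in hand = 1.7 × 6 = 10.2.
Odds after that evidence = (11/9989) × 10.2 = 561/49945.
Target odds = 0.75/0.25 = 3.
Need 2.2ⁿ ≥ 3 ÷ (561/49945) = 49945/187.
2.2⁷ = 19487171/78125 falls short of 49945/187 but 2.2⁸ = 214358881/390625 reaches it, so n = 8.

8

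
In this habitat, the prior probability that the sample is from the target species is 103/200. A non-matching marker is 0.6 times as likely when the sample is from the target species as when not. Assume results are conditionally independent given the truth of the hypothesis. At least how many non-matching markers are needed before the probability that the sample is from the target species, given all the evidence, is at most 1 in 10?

5

Prior odds = 0.515/0.485 = 103/97.
Likelihood ratio per non-matching marker = 0.6.
Target odds: 0.1 ÷ 0.9 = 1/9.
Need (103/97) × 0.6ⁿ ≤ 1/9, i.e. 0.6ⁿ ≤ 97/927.
0.6⁴ = 0.1296 is still above 97/927 but 0.6⁵ = 0.07776 is at or below it, so n = 5.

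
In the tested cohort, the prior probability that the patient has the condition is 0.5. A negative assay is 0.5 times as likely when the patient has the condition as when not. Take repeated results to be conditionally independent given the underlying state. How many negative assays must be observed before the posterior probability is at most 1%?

7

Prior odds = 0.5/0.5 = 1.
Likelihood ratio per negative assay = 0.5.
Target posterior odds = 0.01/0.99 = 1/99.
Require 0.5ⁿ ≤ 1/99 ÷ 1 = 1/99.
0.5⁶ = 0.015625 is still above 1/99 but 0.5⁷ = 0.0078125 is at or below it, so n = 7.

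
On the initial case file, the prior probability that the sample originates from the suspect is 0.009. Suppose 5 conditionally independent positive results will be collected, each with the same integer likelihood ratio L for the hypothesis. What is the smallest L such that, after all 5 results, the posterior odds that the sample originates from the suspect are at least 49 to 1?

6

Prior odds = 0.009/0.991 = 9/991.
Target odds = 49.
Need L⁵ ≥ 49 ÷ (9/991) = 48559/9.
5⁵ = 3125 < 48559/9 ≤ 7776 = 6⁵, so L = 6.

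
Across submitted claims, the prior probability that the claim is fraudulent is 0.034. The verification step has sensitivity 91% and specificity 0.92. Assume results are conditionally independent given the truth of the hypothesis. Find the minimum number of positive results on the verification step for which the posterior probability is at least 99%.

Prior odds: 0.034 ÷ 0.966 = 17/483.
False-positive rate = 1 − 0.92 = 0.08; likelihood ratio of a positive = 0.91/0.08 = 11.375.
Target odds: 0.99 ÷ 0.01 = 99.
Need (17/483) × 11.375ⁿ ≥ 99, i.e. 11.375ⁿ ≥ 47817/17.
11.375³ = 753571/512 falls short of 47817/17 but 11.375⁴ = 68574961/4096 reaches it, so n = 4.

4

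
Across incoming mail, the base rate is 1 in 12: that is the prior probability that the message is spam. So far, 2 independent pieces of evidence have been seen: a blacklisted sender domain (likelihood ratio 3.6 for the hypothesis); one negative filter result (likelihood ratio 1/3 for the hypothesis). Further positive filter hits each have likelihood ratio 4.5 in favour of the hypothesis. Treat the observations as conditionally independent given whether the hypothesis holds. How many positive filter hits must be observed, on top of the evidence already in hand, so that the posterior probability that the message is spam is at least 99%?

Prior odds = (1/12)/(11/12) = 1/11.
Combined Bayes factor of the evidence already in hand = 3.6 × (1/3) = 1.2.
Odds after that evidence = (1/11) × 1.2 = 6/55.
Target odds = 0.99/0.01 = 99.
Need 4.5ⁿ ≥ 99 ÷ (6/55) = 907.5.
4.5⁴ = 410.0625 falls short of 907.5 but 4.5⁵ = 1845.28125 reaches it, so n = 5.

5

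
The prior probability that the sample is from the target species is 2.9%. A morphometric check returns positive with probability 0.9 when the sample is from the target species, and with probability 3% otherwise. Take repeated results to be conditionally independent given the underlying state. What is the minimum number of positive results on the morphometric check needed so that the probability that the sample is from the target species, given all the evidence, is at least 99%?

Prior odds = 0.029/0.971 = 29/971.
Likelihood ratio of a positive result = 0.9/0.03 = 30.
Target odds: 0.99 ÷ 0.01 = 99.
Require 30ⁿ ≥ 99 ÷ (29/971) = 96129/29.
30² = 900 falls short of 96129/29 but 30³ = 27000 reaches it, so n = 3.

3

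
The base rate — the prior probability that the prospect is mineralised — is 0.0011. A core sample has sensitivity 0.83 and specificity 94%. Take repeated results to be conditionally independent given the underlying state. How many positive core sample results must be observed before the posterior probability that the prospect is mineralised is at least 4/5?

Prior odds = 0.0011/0.9989 = 11/9989.
False-positive rate = 1 − 0.94 = 0.06; likelihood ratio of a positive = 0.83/0.06 = 83/6.
Target odds: 0.8 ÷ 0.2 = 4.
Need (11/9989) × (83/6)ⁿ ≥ 4, i.e. (83/6)ⁿ ≥ 39956/11.
(83/6)³ = 571787/216 falls short of 39956/11 but (83/6)⁴ = 47458321/1296 reaches it, so n = 4.

4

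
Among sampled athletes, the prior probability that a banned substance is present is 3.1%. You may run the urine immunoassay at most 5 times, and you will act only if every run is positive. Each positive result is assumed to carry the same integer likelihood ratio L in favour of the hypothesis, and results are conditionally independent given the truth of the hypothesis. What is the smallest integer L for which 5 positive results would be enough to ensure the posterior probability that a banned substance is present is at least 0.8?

Prior odds = 0.031/0.969 = 31/969.
Target odds = 0.8/0.2 = 4.
Need L⁵ ≥ 4 ÷ (31/969) = 3876/31.
2⁵ = 32 < 3876/31 ≤ 243 = 3⁵, so L = 3.

3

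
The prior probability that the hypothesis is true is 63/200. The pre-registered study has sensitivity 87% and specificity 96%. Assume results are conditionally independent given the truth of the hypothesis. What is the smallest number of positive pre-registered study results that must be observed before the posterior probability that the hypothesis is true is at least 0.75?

1

Prior odds = 0.315/0.685 = 63/137.
False-positive rate = 1 − 0.96 = 0.04; likelihood ratio of a positive = 0.87/0.04 = 21.75.
Target posterior odds = 0.75/0.25 = 3.
Need (63/137) × 21.75ⁿ ≥ 3, i.e. 21.75ⁿ ≥ 137/21.
21.75¹ = 21.75, which meets the required 137/21; so n = 1.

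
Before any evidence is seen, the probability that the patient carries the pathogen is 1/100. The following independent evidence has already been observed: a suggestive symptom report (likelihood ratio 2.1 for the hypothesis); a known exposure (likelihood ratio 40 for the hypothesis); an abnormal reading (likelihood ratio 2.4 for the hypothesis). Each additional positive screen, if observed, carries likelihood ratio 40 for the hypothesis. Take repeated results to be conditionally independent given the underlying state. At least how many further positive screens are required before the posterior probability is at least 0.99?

Prior odds = 0.01/0.99 = 1/99.
Combined Bayes factor of the evidence already in hand = 2.1 × 40 × 2.4 = 201.6.
Odds after that evidence = (1/99) × 201.6 = 112/55.
Target odds = 0.99/0.01 = 99.
Need 40ⁿ ≥ 99 ÷ (112/55) = 5445/112.
40¹ = 40 falls short of 5445/112 but 40² = 1600 reaches it, so n = 2.

2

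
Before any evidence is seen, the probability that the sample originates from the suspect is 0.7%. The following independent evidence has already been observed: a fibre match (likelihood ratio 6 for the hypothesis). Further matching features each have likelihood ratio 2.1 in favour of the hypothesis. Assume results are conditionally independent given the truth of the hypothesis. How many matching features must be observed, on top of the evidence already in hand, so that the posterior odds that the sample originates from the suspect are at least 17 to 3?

Prior odds = 0.007/0.993 = 7/993.
Bayes factor of the evidence already in hand = 6.
Odds after that evidence = (7/993) × 6 = 14/331.
Target odds = 17/3.
Need 2.1ⁿ ≥ 17/3 ÷ (14/331) = 5627/42.
2.1⁶ = 85766121/1000000 falls short of 5627/42 but 2.1⁷ ≈180.109 reaches it, so n = 7.

7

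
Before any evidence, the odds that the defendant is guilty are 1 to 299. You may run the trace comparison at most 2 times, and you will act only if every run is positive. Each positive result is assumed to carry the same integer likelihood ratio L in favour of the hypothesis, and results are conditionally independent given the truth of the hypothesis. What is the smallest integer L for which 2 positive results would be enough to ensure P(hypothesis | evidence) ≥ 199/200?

Prior odds = 1/299.
Target odds = 0.995/0.005 = 199.
Need L² ≥ 199 ÷ (1/299) = 59501.
243² = 59049 < 59501 ≤ 59536 = 244², so L = 244.

244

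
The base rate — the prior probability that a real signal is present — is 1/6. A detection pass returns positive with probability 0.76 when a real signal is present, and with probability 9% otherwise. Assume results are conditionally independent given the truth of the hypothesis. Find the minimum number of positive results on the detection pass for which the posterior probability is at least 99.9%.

4

Prior odds = (1/6)/(5/6) = 0.2.
Likelihood ratio of a positive result = 0.76/0.09 = 76/9.
Target odds: 0.999 ÷ 0.001 = 999.
Need 0.2 × (76/9)ⁿ ≥ 999, i.e. (76/9)ⁿ ≥ 4995.
(76/9)³ = 438976/729 falls short of 4995 but (76/9)⁴ = 33362176/6561 reaches it, so n = 4.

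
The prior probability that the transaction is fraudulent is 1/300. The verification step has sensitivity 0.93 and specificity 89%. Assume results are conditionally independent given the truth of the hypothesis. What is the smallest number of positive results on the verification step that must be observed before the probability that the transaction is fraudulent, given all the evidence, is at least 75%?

Prior odds = (1/300)/(299/300) = 1/299.
False-positive rate = 1 − 0.89 = 0.11; likelihood ratio of a positive = 0.93/0.11 = 93/11.
Target posterior odds = 0.75/0.25 = 3.
Require (93/11)ⁿ ≥ 3 ÷ (1/299) = 897.
(93/11)³ = 804357/1331 falls short of 897 but (93/11)⁴ = 74805201/14641 reaches it, so n = 4.

4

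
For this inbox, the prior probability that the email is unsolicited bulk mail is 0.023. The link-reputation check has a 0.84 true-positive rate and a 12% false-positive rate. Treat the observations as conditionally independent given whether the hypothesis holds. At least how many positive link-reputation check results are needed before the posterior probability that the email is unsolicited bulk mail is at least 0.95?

4

Prior odds = 0.023/0.977 = 23/977.
Likelihood ratio of a positive result = 0.84/0.12 = 7.
Target odds: 0.95 ÷ 0.05 = 19.
Need (23/977) × 7ⁿ ≥ 19, i.e. 7ⁿ ≥ 18563/23.
7³ = 343 falls short of 18563/23 but 7⁴ = 2401 reaches it, so n = 4.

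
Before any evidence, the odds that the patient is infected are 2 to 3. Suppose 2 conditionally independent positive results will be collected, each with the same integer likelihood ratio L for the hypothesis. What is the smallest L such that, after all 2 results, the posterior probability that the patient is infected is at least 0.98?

9

Prior odds = 2/3.
Target odds = 0.98/0.02 = 49.
Need L² ≥ 49 ÷ (2/3) = 73.5.
8² = 64 < 73.5 ≤ 81 = 9², so L = 9.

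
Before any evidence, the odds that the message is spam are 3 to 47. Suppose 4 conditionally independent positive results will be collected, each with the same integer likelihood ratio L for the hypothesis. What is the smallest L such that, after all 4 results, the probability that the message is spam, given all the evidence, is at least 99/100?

Prior odds = 3/47.
Target odds = 0.99/0.01 = 99.
Need L⁴ ≥ 99 ÷ (3/47) = 1551.
6⁴ = 1296 < 1551 ≤ 2401 = 7⁴, so L = 7.

7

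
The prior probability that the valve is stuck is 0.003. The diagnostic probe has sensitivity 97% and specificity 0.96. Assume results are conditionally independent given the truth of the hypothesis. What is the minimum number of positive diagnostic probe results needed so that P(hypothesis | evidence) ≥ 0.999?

4

Prior odds = 0.003/0.997 = 3/997.
False-positive rate = 1 − 0.96 = 0.04; likelihood ratio of a positive = 0.97/0.04 = 24.25.
Target posterior odds = 0.999/0.001 = 999.
Need (3/997) × 24.25ⁿ ≥ 999, i.e. 24.25ⁿ ≥ 332001.
24.25³ = 912673/64 falls short of 332001 but 24.25⁴ = 88529281/256 reaches it, so n = 4.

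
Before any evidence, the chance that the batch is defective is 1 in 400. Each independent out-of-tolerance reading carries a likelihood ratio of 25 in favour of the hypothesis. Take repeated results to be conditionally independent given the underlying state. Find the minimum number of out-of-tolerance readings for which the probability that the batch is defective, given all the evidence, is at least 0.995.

4

Prior odds: 0.0025 ÷ 0.9975 = 1/399.
Likelihood ratio per out-of-tolerance reading = 25.
Target odds: 0.995 ÷ 0.005 = 199.
Require 25ⁿ ≥ 199 ÷ (1/399) = 79401.
25³ = 15625 falls short of 79401 but 25⁴ = 390625 reaches it, so n = 4.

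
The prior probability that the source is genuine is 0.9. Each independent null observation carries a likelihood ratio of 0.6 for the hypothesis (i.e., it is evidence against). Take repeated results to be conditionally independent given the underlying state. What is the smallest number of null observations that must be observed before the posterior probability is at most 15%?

Prior odds: 0.9 ÷ 0.1 = 9.
Likelihood ratio per null observation = 0.6.
Target odds: 0.15 ÷ 0.85 = 3/17.
Require 0.6ⁿ ≤ 3/17 ÷ 9 = 1/51.
0.6⁷ = 2187/78125 is still above 1/51 but 0.6⁸ = 6561/390625 is at or below it, so n = 8.

8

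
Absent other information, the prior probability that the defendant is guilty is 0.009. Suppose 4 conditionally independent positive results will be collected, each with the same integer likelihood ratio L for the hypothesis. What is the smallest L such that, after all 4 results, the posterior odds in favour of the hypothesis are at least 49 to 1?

Prior odds = 0.009/0.991 = 9/991.
Target odds = 49.
Need L⁴ ≥ 49 ÷ (9/991) = 48559/9.
8⁴ = 4096 < 48559/9 ≤ 6561 = 9⁴, so L = 9.

9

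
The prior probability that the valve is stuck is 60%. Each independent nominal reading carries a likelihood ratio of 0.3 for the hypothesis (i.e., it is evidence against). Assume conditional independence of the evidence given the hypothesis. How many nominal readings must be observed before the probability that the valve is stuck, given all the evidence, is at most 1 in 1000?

7

Prior odds: 0.6 ÷ 0.4 = 1.5.
Likelihood ratio per nominal reading = 0.3.
Target posterior odds = 0.001/0.999 = 1/999.
Need 1.5 × 0.3ⁿ ≤ 1/999, i.e. 0.3ⁿ ≤ 2/2997.
0.3⁶ = 729/1000000 is still above 2/2997 but 0.3⁷ = 2187/10000000 is at or below it, so n = 7.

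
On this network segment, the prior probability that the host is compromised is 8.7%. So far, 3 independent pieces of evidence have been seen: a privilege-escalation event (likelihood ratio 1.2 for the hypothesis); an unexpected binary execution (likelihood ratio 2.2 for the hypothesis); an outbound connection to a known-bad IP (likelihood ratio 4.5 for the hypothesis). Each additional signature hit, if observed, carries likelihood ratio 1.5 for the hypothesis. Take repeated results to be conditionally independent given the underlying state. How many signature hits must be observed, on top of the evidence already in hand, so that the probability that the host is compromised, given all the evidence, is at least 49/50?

Prior odds = 0.087/0.913 = 87/913.
Combined Bayes factor of the evidence already in hand = 1.2 × 2.2 × 4.5 = 11.88.
Odds after that evidence = (87/913) × 11.88 = 2349/2075.
Target odds = 0.98/0.02 = 49.
Need 1.5ⁿ ≥ 49 ÷ (2349/2075) = 101675/2349.
1.5⁹ = 19683/512 falls short of 101675/2349 but 1.5¹⁰ = 59049/1024 reaches it, so n = 10.

10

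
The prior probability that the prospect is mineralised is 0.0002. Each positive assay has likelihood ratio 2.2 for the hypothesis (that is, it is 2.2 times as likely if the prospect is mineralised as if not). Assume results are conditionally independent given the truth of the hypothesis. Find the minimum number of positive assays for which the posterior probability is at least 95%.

15

Prior odds: 0.0002 ÷ 0.9998 = 1/4999.
Likelihood ratio per positive assay = 2.2.
Target posterior odds = 0.95/0.05 = 19.
Need (1/4999) × 2.2ⁿ ≥ 19, i.e. 2.2ⁿ ≥ 94981.
2.2¹⁴ ≈62218.2 falls short of 94981 but 2.2¹⁵ ≈136880 reaches it, so n = 15.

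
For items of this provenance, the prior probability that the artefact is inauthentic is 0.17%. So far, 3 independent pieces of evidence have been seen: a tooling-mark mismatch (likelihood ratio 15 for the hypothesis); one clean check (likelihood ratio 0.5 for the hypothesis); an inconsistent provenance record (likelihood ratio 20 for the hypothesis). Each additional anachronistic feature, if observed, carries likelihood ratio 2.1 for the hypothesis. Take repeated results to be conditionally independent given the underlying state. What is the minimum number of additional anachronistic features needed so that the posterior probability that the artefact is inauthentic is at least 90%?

Prior odds = 0.0017/0.9983 = 17/9983.
Combined Bayes factor of the evidence already in hand = 15 × 0.5 × 20 = 150.
Odds after that evidence = (17/9983) × 150 = 2550/9983.
Target odds = 0.9/0.1 = 9.
Need 2.1ⁿ ≥ 9 ÷ (2550/9983) = 29949/850.
2.1⁴ = 19.4481 falls short of 29949/850 but 2.1⁵ = 4084101/100000 reaches it, so n = 5.

5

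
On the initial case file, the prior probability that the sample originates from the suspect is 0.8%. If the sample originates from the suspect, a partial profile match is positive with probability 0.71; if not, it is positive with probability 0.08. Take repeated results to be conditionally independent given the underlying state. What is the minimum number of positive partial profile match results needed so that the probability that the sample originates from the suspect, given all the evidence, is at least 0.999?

6

Prior odds = 0.008/0.992 = 1/124.
Likelihood ratio of a positive = 0.71/0.08 = 8.875.
Target odds: 0.999 ÷ 0.001 = 999.
Need (1/124) × 8.875ⁿ ≥ 999, i.e. 8.875ⁿ ≥ 123876.
8.875⁵ ≈55060.7 falls short of 123876 but 8.875⁶ ≈488664 reaches it, so n = 6.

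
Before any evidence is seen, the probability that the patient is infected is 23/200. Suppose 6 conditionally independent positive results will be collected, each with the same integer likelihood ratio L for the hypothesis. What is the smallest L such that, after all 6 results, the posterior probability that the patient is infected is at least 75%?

2

Prior odds = 0.115/0.885 = 23/177.
Target odds = 0.75/0.25 = 3.
Need L⁶ ≥ 3 ÷ (23/177) = 531/23.
1⁶ = 1 < 531/23 ≤ 64 = 2⁶, so L = 2.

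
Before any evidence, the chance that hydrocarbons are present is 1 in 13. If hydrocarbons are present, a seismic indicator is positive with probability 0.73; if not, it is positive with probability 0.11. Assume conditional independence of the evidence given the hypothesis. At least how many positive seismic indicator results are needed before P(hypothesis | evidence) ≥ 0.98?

4

Prior odds: (1/13) ÷ (12/13) = 1/12.
Likelihood ratio of a positive = 0.73/0.11 = 73/11.
Target posterior odds = 0.98/0.02 = 49.
Require (73/11)ⁿ ≥ 49 ÷ (1/12) = 588.
(73/11)³ = 389017/1331 falls short of 588 but (73/11)⁴ = 28398241/14641 reaches it, so n = 4.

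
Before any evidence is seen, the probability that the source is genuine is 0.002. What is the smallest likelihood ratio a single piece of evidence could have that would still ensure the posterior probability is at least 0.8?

1996

Prior odds = 0.002/0.998 = 1/499.
Target odds = 0.8/0.2 = 4.
Required Bayes factor = 4 ÷ (1/499) = 1996.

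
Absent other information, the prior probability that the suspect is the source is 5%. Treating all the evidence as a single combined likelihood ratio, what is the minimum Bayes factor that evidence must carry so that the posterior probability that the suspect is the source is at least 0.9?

Prior odds = 0.05/0.95 = 1/19.
Target odds = 0.9/0.1 = 9.
Required Bayes factor = 9 ÷ (1/19) = 171.

171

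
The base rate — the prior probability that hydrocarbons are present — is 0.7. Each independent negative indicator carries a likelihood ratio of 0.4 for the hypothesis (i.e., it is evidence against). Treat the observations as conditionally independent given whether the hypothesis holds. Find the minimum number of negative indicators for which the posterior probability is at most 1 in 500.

Prior odds = 0.7/0.3 = 7/3.
Likelihood ratio per negative indicator = 0.4.
Target odds: 0.002 ÷ 0.998 = 1/499.
Need (7/3) × 0.4ⁿ ≤ 1/499, i.e. 0.4ⁿ ≤ 3/3493.
0.4⁷ = 128/78125 is still above 3/3493 but 0.4⁸ = 256/390625 is at or below it, so n = 8.

8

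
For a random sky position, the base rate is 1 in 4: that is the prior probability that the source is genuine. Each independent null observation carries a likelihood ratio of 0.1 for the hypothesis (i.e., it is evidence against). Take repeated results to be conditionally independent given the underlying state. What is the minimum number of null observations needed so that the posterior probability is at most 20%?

1

Prior odds = 0.25/0.75 = 1/3.
Likelihood ratio per null observation = 0.1.
Target odds: 0.2 ÷ 0.8 = 0.25.
Require 0.1ⁿ ≤ 0.25 ÷ (1/3) = 0.75.
0.1¹ = 0.1, which is already at or below the required 0.75; so n = 1.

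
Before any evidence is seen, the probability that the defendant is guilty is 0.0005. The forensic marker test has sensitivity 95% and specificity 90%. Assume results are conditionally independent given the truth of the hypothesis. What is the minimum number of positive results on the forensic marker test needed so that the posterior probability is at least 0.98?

Prior odds: 0.0005 ÷ 0.9995 = 1/1999.
False-positive rate = 1 − 0.9 = 0.1; likelihood ratio of a positive = 0.95/0.1 = 9.5.
Target posterior odds = 0.98/0.02 = 49.
Require 9.5ⁿ ≥ 49 ÷ (1/1999) = 97951.
9.5⁵ = 77378.09375 falls short of 97951 but 9.5⁶ = 47045881/64 reaches it, so n = 6.

6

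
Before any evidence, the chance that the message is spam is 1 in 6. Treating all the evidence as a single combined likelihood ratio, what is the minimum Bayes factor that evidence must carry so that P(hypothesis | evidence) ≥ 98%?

Prior odds = (1/6)/(5/6) = 0.2.
Target odds = 0.98/0.02 = 49.
Required Bayes factor = 49 ÷ 0.2 = 245.

245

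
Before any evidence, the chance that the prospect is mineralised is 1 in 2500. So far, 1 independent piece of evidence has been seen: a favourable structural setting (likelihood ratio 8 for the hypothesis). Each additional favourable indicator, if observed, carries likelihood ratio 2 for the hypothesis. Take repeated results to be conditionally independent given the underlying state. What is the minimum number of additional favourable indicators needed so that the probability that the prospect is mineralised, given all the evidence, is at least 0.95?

13

Prior odds = 0.0004/0.9996 = 1/2499.
Bayes factor of the evidence already in hand = 8.
Odds after that evidence = (1/2499) × 8 = 8/2499.
Target odds = 0.95/0.05 = 19.
Need 2ⁿ ≥ 19 ÷ (8/2499) = 5935.125.
2¹² = 4096 falls short of 5935.125 but 2¹³ = 8192 reaches it, so n = 13.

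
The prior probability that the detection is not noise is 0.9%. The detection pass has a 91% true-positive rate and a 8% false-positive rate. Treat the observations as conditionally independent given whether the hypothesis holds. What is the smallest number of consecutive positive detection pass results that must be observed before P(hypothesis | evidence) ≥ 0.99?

4

Prior odds: 0.009 ÷ 0.991 = 9/991.
Likelihood ratio of a positive result = 0.91/0.08 = 11.375.
Target posterior odds = 0.99/0.01 = 99.
Need (9/991) × 11.375ⁿ ≥ 99, i.e. 11.375ⁿ ≥ 10901.
11.375³ = 753571/512 falls short of 10901 but 11.375⁴ = 68574961/4096 reaches it, so n = 4.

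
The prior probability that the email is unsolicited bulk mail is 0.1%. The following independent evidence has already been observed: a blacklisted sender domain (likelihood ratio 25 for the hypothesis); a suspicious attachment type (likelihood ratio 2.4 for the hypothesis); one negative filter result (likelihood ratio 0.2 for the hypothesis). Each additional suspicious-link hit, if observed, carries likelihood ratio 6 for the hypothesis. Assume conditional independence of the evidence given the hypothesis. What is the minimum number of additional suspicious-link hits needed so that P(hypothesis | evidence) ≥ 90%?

Prior odds = 0.001/0.999 = 1/999.
Combined Bayes factor of the evidence already in hand = 25 × 2.4 × 0.2 = 12.
Odds after that evidence = (1/999) × 12 = 4/333.
Target odds = 0.9/0.1 = 9.
Need 6ⁿ ≥ 9 ÷ (4/333) = 749.25.
6³ = 216 falls short of 749.25 but 6⁴ = 1296 reaches it, so n = 4.

4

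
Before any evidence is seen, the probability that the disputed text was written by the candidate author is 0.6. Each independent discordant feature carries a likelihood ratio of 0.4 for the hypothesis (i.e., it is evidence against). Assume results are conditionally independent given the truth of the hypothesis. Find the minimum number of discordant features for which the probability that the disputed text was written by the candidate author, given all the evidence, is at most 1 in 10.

Prior odds = 0.6/0.4 = 1.5.
Likelihood ratio per discordant feature = 0.4.
Target posterior odds = 0.1/0.9 = 1/9.
Need 1.5 × 0.4ⁿ ≤ 1/9, i.e. 0.4ⁿ ≤ 2/27.
0.4² = 0.16 is still above 2/27 but 0.4³ = 0.064 is at or below it, so n = 3.

3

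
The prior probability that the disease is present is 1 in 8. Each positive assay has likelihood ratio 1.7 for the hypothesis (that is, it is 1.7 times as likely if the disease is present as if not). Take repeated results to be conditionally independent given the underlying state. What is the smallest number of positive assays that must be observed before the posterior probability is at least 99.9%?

Prior odds = 0.125/0.875 = 1/7.
Likelihood ratio per positive assay = 1.7.
Target odds: 0.999 ÷ 0.001 = 999.
Need (1/7) × 1.7ⁿ ≥ 999, i.e. 1.7ⁿ ≥ 6993.
1.7¹⁶ ≈4866.12 falls short of 6993 but 1.7¹⁷ ≈8272.4 reaches it, so n = 17.

17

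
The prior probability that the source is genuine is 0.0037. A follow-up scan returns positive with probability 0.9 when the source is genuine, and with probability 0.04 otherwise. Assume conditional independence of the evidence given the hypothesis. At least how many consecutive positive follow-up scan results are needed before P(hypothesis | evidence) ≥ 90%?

Prior odds: 0.0037 ÷ 0.9963 = 37/9963.
Likelihood ratio of a positive result = 0.9/0.04 = 22.5.
Target odds: 0.9 ÷ 0.1 = 9.
Need (37/9963) × 22.5ⁿ ≥ 9, i.e. 22.5ⁿ ≥ 89667/37.
22.5² = 506.25 falls short of 89667/37 but 22.5³ = 11390.625 reaches it, so n = 3.

3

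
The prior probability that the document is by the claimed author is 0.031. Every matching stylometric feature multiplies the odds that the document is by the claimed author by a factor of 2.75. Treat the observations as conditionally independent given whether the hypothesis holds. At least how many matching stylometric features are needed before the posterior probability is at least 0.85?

Prior odds: 0.031 ÷ 0.969 = 31/969.
Likelihood ratio per matching stylometric feature = 2.75.
Target posterior odds = 0.85/0.15 = 17/3.
Need (31/969) × 2.75ⁿ ≥ 17/3, i.e. 2.75ⁿ ≥ 5491/31.
2.75⁵ = 161051/1024 falls short of 5491/31 but 2.75⁶ = 1771561/4096 reaches it, so n = 6.

6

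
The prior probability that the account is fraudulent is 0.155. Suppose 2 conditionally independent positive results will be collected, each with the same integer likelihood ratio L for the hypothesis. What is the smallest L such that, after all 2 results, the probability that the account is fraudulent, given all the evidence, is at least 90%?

Prior odds = 0.155/0.845 = 31/169.
Target odds = 0.9/0.1 = 9.
Need L² ≥ 9 ÷ (31/169) = 1521/31.
7² = 49 < 1521/31 ≤ 64 = 8², so L = 8.

8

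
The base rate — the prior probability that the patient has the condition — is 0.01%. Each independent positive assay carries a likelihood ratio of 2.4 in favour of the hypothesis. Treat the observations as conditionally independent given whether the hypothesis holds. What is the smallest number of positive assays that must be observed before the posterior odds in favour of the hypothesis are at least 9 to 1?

Prior odds = 0.0001/0.9999 = 1/9999.
Likelihood ratio per positive assay = 2.4.
Target odds = 9.
Require 2.4ⁿ ≥ 9 ÷ (1/9999) = 89991.
2.4¹³ ≈87648.8 falls short of 89991 but 2.4¹⁴ ≈210357 reaches it, so n = 14.

14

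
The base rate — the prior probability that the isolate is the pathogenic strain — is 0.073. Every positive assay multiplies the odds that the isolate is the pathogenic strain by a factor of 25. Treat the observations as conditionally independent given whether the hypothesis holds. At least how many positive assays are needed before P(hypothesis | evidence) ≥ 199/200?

3

Prior odds: 0.073 ÷ 0.927 = 73/927.
Likelihood ratio per positive assay = 25.
Target posterior odds = 0.995/0.005 = 199.
Need (73/927) × 25ⁿ ≥ 199, i.e. 25ⁿ ≥ 184473/73.
25² = 625 falls short of 184473/73 but 25³ = 15625 reaches it, so n = 3.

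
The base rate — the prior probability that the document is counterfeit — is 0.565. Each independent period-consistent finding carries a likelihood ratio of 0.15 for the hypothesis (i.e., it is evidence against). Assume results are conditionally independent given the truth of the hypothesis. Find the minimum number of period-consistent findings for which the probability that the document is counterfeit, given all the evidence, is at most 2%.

3

Prior odds = 0.565/0.435 = 113/87.
Likelihood ratio per period-consistent finding = 0.15.
Target odds: 0.02 ÷ 0.98 = 1/49.
Need (113/87) × 0.15ⁿ ≤ 1/49, i.e. 0.15ⁿ ≤ 87/5537.
0.15² = 0.0225 is still above 87/5537 but 0.15³ = 0.003375 is at or below it, so n = 3.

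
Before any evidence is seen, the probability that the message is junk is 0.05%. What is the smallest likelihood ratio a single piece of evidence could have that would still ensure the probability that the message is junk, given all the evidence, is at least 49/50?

Prior odds = 0.0005/0.9995 = 1/1999.
Target odds = 0.98/0.02 = 49.
Required Bayes factor = 49 ÷ (1/1999) = 97951.

97951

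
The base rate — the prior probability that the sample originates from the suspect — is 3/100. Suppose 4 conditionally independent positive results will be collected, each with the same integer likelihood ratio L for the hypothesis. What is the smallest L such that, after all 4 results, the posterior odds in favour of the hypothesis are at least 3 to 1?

4

Prior odds = 0.03/0.97 = 3/97.
Target odds = 3.
Need L⁴ ≥ 3 ÷ (3/97) = 97.
3⁴ = 81 < 97 ≤ 256 = 4⁴, so L = 4.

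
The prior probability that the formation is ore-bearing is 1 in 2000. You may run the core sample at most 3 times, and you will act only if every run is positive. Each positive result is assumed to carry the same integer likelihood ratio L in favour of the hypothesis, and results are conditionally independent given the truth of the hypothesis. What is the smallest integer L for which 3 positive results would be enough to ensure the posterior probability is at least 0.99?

59

Prior odds = 0.0005/0.9995 = 1/1999.
Target odds = 0.99/0.01 = 99.
Need L³ ≥ 99 ÷ (1/1999) = 197901.
58³ = 195112 < 197901 ≤ 205379 = 59³, so L = 59.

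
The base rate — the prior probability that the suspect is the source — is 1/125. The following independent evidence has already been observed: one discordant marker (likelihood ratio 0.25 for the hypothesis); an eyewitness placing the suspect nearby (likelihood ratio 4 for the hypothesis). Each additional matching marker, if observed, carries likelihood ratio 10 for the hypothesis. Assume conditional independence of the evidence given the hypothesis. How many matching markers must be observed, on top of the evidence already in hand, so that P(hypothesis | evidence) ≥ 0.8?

3

Prior odds = 0.008/0.992 = 1/124.
Combined Bayes factor of the evidence already in hand = 0.25 × 4 = 1.
Odds after that evidence = (1/124) × 1 = 1/124.
Target odds = 0.8/0.2 = 4.
Need 10ⁿ ≥ 4 ÷ (1/124) = 496.
10² = 100 falls short of 496 but 10³ = 1000 reaches it, so n = 3.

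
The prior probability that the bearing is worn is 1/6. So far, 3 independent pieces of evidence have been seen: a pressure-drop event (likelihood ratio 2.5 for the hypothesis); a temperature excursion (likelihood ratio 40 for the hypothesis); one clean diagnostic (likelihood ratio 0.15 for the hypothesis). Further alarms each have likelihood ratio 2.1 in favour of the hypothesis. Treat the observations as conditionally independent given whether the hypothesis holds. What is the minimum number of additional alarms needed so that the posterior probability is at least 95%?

3

Prior odds = (1/6)/(5/6) = 0.2.
Combined Bayes factor of the evidence already in hand = 2.5 × 40 × 0.15 = 15.
Odds after that evidence = 0.2 × 15 = 3.
Target odds = 0.95/0.05 = 19.
Need 2.1ⁿ ≥ 19 ÷ 3 = 19/3.
2.1² = 4.41 falls short of 19/3 but 2.1³ = 9.261 reaches it, so n = 3.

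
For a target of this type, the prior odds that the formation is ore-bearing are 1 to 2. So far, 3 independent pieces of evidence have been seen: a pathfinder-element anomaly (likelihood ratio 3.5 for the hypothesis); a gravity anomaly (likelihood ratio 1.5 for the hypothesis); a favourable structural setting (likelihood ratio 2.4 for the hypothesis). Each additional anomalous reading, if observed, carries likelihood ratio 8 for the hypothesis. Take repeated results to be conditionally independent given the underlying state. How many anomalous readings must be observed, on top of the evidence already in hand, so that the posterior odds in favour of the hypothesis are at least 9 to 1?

1

Prior odds = 0.5.
Combined Bayes factor of the evidence already in hand = 3.5 × 1.5 × 2.4 = 12.6.
Odds after that evidence = 0.5 × 12.6 = 6.3.
Target odds = 9.
Need 8ⁿ ≥ 9 ÷ 6.3 = 10/7.
8¹ = 8, which meets the required 10/7; so n = 1.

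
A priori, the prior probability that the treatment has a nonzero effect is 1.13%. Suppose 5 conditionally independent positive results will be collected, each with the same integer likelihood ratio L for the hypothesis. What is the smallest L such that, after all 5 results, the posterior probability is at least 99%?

7

Prior odds = 0.0113/0.9887 = 113/9887.
Target odds = 0.99/0.01 = 99.
Need L⁵ ≥ 99 ÷ (113/9887) = 978813/113.
6⁵ = 7776 < 978813/113 ≤ 16807 = 7⁵, so L = 7.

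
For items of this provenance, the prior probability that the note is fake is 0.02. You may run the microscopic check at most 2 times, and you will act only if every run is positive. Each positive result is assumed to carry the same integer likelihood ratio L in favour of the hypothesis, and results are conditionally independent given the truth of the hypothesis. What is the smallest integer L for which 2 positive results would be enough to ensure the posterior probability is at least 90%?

21

Prior odds = 0.02/0.98 = 1/49.
Target odds = 0.9/0.1 = 9.
Need L² ≥ 9 ÷ (1/49) = 441.
20² = 400 < 441 ≤ 441 = 21², so L = 21.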